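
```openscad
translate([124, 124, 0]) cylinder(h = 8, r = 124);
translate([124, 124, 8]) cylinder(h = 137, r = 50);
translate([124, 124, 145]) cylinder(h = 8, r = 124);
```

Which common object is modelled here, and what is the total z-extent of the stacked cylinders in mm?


A spool. The overall height is 153 mm.

Three coaxial cylinders, large–small–large — a spool. Two 8 mm flanges and a 137 mm core give 8 + 137 + 8 = 153 mm.


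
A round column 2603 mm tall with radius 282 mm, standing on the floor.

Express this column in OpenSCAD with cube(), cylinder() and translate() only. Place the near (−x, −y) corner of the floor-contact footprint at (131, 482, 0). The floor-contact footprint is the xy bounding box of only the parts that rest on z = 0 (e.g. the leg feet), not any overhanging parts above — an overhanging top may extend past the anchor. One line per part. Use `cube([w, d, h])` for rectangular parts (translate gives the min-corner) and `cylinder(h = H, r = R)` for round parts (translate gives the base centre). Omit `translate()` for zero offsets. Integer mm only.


translate([413, 764, 0]) cylinder(h = 2603, r = 282);


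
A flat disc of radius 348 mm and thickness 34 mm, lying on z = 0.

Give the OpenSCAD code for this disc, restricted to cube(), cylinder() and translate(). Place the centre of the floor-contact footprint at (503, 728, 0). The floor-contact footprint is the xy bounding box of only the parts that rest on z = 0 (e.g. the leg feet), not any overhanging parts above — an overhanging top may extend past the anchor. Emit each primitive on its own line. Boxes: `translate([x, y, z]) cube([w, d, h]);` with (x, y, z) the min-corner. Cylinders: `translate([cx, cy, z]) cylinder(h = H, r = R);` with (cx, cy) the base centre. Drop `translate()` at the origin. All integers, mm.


translate([503, 728, 0]) cylinder(h = 34, r = 348);


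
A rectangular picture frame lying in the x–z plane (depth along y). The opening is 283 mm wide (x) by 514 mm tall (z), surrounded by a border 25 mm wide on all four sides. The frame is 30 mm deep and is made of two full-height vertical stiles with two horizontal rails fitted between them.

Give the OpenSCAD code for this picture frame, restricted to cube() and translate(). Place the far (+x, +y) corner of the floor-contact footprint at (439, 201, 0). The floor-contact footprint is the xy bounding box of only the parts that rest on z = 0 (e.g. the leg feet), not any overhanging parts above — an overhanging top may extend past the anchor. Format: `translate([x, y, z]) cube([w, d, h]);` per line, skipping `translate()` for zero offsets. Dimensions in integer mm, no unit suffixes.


translate([106, 171, 0]) cube([25, 30, 564]);
translate([414, 171, 0]) cube([25, 30, 564]);
translate([131, 171, 0]) cube([283, 30, 25]);
translate([131, 171, 539]) cube([283, 30, 25]);


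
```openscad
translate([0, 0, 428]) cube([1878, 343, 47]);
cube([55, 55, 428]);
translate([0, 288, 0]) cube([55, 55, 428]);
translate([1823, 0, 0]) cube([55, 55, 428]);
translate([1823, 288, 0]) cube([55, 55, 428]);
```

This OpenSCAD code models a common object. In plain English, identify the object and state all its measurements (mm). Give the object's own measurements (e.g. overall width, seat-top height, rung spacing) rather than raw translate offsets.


A bench: a 1878×343 mm seat slab, 47 mm thick, top at z = 475 mm, on four 55×55 mm square legs flush with the seat corners and standing on z = 0.


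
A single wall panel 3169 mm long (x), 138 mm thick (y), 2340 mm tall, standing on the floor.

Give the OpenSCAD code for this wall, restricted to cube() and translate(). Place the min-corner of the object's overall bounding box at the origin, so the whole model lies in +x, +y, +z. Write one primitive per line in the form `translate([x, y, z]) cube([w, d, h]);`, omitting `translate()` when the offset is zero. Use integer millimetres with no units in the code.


cube([3169, 138, 2340]);


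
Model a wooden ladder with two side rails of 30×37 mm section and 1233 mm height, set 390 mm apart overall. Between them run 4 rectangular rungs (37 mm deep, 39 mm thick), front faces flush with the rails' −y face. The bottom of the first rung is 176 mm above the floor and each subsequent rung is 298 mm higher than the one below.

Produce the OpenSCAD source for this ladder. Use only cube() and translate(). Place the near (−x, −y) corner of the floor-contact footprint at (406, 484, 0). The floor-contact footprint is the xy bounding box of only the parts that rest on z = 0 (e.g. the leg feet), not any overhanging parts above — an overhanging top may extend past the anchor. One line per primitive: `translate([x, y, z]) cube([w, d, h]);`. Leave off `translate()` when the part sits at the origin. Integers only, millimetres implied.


translate([406, 484, 0]) cube([30, 37, 1233]);
translate([766, 484, 0]) cube([30, 37, 1233]);
translate([436, 484, 176]) cube([330, 37, 39]);
translate([436, 484, 474]) cube([330, 37, 39]);
translate([436, 484, 772]) cube([330, 37, 39]);
translate([436, 484, 1070]) cube([330, 37, 39]);


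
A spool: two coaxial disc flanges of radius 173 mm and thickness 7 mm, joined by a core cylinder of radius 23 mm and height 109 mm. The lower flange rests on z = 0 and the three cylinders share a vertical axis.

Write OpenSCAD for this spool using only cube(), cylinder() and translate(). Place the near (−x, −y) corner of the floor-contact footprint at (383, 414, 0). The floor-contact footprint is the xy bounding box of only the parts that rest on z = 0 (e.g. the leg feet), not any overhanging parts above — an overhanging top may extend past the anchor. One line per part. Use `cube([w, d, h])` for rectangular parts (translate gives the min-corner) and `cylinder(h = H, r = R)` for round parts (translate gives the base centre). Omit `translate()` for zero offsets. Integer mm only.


translate([556, 587, 0]) cylinder(h = 7, r = 173);
translate([556, 587, 7]) cylinder(h = 109, r = 23);
translate([556, 587, 116]) cylinder(h = 7, r = 173);


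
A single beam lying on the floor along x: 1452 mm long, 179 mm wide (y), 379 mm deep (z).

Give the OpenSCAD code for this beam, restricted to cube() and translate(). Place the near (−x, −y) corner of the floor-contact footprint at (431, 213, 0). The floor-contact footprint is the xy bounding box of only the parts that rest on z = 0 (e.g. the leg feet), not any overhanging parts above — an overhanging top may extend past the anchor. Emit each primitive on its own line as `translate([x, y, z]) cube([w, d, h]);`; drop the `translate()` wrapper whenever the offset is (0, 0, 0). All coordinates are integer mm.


translate([431, 213, 0]) cube([1452, 179, 379]);


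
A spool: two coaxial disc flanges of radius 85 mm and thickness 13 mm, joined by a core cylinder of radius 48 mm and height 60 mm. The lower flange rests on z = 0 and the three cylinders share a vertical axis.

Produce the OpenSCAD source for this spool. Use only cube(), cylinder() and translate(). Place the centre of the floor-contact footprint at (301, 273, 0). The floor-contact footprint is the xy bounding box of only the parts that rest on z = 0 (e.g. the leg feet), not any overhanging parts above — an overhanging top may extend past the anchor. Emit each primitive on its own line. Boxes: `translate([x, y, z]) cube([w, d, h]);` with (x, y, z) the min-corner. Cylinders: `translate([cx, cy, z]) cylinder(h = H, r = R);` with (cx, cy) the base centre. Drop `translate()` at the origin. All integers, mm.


translate([301, 273, 0]) cylinder(h = 13, r = 85);
translate([301, 273, 13]) cylinder(h = 60, r = 48);
translate([301, 273, 73]) cylinder(h = 13, r = 85);


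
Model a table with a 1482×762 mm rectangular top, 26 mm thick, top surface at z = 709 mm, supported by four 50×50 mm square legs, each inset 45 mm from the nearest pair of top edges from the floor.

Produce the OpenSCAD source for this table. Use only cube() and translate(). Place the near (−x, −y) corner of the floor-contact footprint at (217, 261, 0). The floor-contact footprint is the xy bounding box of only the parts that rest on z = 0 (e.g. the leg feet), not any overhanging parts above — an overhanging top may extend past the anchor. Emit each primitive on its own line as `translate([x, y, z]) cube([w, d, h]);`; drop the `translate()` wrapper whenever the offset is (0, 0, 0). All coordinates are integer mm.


// leg_h = 709 - 26 = 683
translate([172, 216, 683]) cube([1482, 762, 26]);
translate([217, 261, 0]) cube([50, 50, 683]);
translate([1559, 261, 0]) cube([50, 50, 683]);
translate([217, 883, 0]) cube([50, 50, 683]);
translate([1559, 883, 0]) cube([50, 50, 683]);


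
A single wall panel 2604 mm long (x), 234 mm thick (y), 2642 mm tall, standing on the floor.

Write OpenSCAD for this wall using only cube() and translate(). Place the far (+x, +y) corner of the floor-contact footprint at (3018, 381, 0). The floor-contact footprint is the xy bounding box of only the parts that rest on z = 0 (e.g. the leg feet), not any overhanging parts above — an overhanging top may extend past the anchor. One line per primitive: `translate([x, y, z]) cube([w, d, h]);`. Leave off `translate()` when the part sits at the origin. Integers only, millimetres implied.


translate([414, 147, 0]) cube([2604, 234, 2642]);


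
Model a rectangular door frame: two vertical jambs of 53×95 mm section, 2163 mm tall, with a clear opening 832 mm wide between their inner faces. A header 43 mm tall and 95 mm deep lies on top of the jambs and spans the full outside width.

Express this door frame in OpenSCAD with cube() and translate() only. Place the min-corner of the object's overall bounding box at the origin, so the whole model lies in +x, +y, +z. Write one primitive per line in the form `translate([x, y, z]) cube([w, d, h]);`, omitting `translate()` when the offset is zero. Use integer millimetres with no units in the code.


cube([53, 95, 2163]);
translate([885, 0, 0]) cube([53, 95, 2163]);
translate([0, 0, 2163]) cube([938, 95, 43]);


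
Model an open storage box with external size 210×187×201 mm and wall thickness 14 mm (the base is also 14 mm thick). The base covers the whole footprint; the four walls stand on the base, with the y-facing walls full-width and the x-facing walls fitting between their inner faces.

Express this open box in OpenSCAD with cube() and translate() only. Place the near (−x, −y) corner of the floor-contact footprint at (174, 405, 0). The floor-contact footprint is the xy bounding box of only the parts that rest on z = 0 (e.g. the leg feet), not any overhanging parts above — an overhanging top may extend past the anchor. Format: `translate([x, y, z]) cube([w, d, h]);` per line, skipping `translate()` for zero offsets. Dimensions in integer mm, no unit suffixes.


translate([174, 405, 0]) cube([210, 187, 14]);
translate([174, 405, 14]) cube([210, 14, 187]);
translate([174, 578, 14]) cube([210, 14, 187]);
translate([174, 419, 14]) cube([14, 159, 187]);
translate([370, 419, 14]) cube([14, 159, 187]);


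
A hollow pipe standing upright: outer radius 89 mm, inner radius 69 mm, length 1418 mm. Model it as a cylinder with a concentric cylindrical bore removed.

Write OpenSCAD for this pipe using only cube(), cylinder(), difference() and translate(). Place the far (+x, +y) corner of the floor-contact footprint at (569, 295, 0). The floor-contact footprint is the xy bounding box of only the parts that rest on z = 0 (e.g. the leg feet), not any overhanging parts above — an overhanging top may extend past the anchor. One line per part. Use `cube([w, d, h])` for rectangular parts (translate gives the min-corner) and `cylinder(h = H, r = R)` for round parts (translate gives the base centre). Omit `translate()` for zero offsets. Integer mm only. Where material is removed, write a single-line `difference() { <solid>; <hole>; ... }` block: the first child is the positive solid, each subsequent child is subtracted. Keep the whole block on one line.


difference() { translate([480, 206, 0]) cylinder(h = 1418, r = 89); translate([480, 206, 0]) cylinder(h = 1418, r = 69); }


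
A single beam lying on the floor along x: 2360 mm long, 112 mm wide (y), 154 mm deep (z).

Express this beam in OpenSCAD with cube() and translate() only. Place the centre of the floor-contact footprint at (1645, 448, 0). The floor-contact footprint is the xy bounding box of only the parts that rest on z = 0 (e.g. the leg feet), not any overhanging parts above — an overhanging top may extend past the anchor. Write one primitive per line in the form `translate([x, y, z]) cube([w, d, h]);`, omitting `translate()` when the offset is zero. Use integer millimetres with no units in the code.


translate([465, 392, 0]) cube([2360, 112, 154]);


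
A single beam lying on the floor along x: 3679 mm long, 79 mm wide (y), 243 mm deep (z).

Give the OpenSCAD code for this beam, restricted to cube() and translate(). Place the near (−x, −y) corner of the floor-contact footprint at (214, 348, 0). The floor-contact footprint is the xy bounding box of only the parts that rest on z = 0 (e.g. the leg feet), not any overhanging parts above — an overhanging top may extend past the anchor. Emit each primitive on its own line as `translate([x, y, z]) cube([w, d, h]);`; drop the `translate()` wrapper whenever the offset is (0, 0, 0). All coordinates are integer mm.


translate([214, 348, 0]) cube([3679, 79, 243]);


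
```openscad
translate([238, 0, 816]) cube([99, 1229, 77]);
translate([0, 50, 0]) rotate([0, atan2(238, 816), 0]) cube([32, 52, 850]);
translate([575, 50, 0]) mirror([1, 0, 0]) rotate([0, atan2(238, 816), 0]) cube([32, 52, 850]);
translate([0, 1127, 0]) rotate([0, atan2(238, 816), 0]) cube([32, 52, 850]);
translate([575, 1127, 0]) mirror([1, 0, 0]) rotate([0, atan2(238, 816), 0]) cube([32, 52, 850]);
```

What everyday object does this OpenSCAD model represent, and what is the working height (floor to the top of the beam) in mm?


A sawhorse. The overall height is 893 mm.

A beam across two mirrored pairs of raked legs — a sawhorse. The beam's underside is at z = 816 (matching the legs' vertical rise in atan2(238, 816)) and the beam is 77 mm tall, so its top is at 816 + 77 = 893 mm. The raked legs top out at the beam's underside, so that is the highest point.


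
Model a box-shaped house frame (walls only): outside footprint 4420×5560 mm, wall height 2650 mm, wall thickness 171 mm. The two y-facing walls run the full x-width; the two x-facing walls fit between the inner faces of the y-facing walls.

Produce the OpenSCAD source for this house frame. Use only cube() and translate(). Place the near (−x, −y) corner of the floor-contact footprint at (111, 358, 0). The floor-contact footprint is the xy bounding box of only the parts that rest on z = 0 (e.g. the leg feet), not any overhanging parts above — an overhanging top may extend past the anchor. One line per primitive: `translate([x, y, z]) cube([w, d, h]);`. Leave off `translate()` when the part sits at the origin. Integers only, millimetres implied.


translate([111, 358, 0]) cube([4420, 171, 2650]);
translate([111, 5747, 0]) cube([4420, 171, 2650]);
translate([111, 529, 0]) cube([171, 5218, 2650]);
translate([4360, 529, 0]) cube([171, 5218, 2650]);


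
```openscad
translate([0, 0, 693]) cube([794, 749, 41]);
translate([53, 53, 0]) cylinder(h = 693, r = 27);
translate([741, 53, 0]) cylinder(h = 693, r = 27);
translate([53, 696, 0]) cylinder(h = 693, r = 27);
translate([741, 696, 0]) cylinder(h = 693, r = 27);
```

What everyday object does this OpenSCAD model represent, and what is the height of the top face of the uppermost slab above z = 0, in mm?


A table. The table height is 734 mm.

A 794×749×41 slab sits at z = 693 on four Ø54 mm round legs — a table. The top surface is at 693 + 41 = 734 mm.


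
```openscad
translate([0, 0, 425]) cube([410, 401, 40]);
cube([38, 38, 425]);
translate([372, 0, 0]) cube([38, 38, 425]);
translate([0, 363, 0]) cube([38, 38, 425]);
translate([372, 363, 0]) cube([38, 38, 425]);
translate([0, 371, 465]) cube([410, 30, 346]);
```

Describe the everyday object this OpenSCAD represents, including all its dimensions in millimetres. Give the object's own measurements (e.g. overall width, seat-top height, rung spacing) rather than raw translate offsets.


A chair. The seat is a 410×401×40 mm slab with its top at z = 465 mm, on four 38×38 mm corner legs (flush with the seat edges, standing on z = 0). A flat backrest 30 mm thick, 346 mm tall, spans the full seat width and rises from the seat top along its +y edge, rear face flush with the rear of the seat.


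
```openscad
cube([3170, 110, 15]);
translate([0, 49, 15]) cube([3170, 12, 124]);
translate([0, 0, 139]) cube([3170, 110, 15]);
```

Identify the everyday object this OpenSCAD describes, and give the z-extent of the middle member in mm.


An I-beam. The web height is 124 mm.

Two wide flanges with a thin centred web — an I-beam. Overall 154 mm minus two 15 mm flanges gives a web of 154 − 2·15 = 124 mm.


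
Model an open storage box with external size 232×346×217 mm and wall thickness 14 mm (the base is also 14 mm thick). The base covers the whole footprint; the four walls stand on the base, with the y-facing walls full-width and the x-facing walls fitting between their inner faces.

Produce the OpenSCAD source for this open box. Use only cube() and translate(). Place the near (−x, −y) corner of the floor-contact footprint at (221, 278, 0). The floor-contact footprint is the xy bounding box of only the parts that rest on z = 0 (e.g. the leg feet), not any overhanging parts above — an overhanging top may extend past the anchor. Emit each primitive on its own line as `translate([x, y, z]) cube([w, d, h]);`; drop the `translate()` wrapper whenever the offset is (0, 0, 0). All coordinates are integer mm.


translate([221, 278, 0]) cube([232, 346, 14]);
translate([221, 278, 14]) cube([232, 14, 203]);
translate([221, 610, 14]) cube([232, 14, 203]);
translate([221, 292, 14]) cube([14, 318, 203]);
translate([439, 292, 14]) cube([14, 318, 203]);


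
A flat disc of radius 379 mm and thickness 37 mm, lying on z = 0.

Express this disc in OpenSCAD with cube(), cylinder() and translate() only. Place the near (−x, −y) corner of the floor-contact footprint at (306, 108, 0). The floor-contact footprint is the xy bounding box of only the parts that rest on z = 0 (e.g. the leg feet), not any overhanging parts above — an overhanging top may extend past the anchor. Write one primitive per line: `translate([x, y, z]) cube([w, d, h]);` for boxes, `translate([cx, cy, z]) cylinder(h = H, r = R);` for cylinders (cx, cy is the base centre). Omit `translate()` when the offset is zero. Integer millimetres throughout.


translate([685, 487, 0]) cylinder(h = 37, r = 379);


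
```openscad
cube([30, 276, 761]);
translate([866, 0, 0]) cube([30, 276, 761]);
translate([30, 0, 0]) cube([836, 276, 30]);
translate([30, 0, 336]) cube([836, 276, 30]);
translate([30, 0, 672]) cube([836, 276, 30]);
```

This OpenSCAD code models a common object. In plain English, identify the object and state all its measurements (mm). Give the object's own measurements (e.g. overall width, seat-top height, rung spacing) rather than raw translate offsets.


An open bookshelf. Two side panels, each 30 mm thick, 276 mm deep and 761 mm tall, stand 896 mm apart (outside-to-outside). Between them sit 3 shelves, each 30 mm thick and 276 mm deep, spanning the full gap between the sides. The bottom shelf rests on the floor (its underside at z = 0) and the clear gap between one shelf's top and the next shelf's underside is 306 mm.


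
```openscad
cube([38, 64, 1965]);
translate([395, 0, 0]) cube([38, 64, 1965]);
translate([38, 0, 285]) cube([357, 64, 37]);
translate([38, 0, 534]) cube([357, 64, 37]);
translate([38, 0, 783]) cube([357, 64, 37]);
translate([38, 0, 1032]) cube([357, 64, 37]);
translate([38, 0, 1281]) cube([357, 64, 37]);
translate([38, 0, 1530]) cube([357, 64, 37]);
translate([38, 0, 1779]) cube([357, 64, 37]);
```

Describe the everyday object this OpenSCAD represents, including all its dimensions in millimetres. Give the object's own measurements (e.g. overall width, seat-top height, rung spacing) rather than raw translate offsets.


A straight ladder. Two 38×64 mm vertical rails, 1965 mm tall, stand 433 mm apart (outside-to-outside) with their front faces coplanar on the −y side. 7 rungs, each 64 mm deep and 37 mm tall, span between the inner faces of the rails, front faces flush with the rails. The lowest rung's underside is at z = 285 mm and rungs are spaced 249 mm apart (underside to underside).


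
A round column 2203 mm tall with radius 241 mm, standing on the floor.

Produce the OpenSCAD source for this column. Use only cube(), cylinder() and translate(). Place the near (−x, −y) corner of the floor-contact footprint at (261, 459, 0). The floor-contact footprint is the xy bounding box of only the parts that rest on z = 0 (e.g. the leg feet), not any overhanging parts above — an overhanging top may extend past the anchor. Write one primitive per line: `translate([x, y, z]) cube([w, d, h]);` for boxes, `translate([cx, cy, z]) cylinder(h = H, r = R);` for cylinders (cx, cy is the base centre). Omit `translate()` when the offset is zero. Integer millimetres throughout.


translate([502, 700, 0]) cylinder(h = 2203, r = 241);


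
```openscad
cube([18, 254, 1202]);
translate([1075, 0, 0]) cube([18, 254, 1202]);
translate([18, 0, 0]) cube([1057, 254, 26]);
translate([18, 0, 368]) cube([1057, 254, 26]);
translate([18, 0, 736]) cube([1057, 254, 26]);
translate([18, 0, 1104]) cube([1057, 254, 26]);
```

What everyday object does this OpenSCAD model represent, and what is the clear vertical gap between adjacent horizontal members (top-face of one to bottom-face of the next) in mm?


A bookshelf. The clear shelf gap is 342 mm.

Two tall side panels with 4 horizontal boards between them — a bookshelf. The first two shelf undersides are at z = 0 and z = 368; with shelf thickness 26, the clear gap is 368 − 0 − 26 = 342 mm.


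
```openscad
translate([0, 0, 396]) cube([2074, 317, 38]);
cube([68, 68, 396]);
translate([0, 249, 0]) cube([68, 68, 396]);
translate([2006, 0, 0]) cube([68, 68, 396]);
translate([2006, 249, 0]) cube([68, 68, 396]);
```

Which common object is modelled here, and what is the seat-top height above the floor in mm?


A bench. The seat-top height is 434 mm.

A long slab on four corner posts — a bench. The slab sits at z = 396 with thickness 38, so the top is 396 + 38 = 434 mm.


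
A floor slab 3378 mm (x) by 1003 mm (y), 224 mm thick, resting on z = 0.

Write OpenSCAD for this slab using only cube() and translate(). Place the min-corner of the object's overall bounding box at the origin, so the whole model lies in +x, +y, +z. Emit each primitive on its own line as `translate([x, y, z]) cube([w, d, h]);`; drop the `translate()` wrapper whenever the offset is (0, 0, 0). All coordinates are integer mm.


cube([3378, 1003, 224]);


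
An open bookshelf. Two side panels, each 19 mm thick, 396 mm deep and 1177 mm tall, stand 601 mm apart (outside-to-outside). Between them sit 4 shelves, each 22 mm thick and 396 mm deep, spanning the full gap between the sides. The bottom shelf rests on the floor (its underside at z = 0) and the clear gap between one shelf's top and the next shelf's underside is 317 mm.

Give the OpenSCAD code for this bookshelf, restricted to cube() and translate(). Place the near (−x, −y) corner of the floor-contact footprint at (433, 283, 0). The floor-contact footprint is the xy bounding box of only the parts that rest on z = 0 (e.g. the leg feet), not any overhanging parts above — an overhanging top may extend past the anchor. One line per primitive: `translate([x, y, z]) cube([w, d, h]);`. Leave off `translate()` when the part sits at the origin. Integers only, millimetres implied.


translate([433, 283, 0]) cube([19, 396, 1177]);
translate([1015, 283, 0]) cube([19, 396, 1177]);
translate([452, 283, 0]) cube([563, 396, 22]);
translate([452, 283, 339]) cube([563, 396, 22]);
translate([452, 283, 678]) cube([563, 396, 22]);
translate([452, 283, 1017]) cube([563, 396, 22]);


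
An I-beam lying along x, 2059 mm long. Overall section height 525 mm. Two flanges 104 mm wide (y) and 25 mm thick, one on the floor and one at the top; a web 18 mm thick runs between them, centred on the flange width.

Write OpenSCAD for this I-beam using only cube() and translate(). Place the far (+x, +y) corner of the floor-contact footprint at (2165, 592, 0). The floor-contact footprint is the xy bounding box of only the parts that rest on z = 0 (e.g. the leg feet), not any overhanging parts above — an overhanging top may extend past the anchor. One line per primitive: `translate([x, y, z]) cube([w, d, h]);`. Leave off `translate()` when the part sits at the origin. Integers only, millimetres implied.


translate([106, 488, 0]) cube([2059, 104, 25]);
translate([106, 531, 25]) cube([2059, 18, 475]);
translate([106, 488, 500]) cube([2059, 104, 25]);


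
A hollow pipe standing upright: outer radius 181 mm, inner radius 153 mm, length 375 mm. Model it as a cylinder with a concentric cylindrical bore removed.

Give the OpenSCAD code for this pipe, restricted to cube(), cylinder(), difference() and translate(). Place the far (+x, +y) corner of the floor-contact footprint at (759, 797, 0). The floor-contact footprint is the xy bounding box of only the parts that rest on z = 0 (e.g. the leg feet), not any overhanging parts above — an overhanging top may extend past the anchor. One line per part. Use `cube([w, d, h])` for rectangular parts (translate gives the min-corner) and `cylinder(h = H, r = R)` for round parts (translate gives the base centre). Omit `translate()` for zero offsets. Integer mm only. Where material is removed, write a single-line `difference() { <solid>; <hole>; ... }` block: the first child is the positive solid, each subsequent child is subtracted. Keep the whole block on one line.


difference() { translate([578, 616, 0]) cylinder(h = 375, r = 181); translate([578, 616, 0]) cylinder(h = 375, r = 153); }


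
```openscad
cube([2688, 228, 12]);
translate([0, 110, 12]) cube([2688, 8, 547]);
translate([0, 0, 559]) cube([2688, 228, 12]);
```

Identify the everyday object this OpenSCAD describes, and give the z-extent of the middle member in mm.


An I-beam. The web height is 547 mm.

Two wide flanges with a thin centred web — an I-beam. Overall 571 mm minus two 12 mm flanges gives a web of 571 − 2·12 = 547 mm.


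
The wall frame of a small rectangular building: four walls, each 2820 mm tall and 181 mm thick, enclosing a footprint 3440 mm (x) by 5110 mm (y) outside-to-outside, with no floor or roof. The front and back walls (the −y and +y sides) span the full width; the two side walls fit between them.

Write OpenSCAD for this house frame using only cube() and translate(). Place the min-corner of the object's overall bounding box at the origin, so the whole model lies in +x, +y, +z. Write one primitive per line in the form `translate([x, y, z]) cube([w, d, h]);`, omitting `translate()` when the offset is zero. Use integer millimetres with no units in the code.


cube([3440, 181, 2820]);
translate([0, 4929, 0]) cube([3440, 181, 2820]);
translate([0, 181, 0]) cube([181, 4748, 2820]);
translate([3259, 181, 0]) cube([181, 4748, 2820]);


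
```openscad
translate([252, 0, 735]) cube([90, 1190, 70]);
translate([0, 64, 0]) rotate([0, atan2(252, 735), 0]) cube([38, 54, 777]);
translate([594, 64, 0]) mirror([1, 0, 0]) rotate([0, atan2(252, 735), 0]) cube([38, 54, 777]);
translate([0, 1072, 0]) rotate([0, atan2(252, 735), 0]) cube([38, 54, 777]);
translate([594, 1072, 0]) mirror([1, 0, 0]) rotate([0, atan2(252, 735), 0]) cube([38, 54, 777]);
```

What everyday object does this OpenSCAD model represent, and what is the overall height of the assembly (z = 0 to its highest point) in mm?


A sawhorse. The overall height is 805 mm.

A beam across two mirrored pairs of raked legs — a sawhorse. The beam's underside is at z = 735 (matching the legs' vertical rise in atan2(252, 735)) and the beam is 70 mm tall, so its top is at 735 + 70 = 805 mm. The raked legs top out at the beam's underside, so that is the highest point.


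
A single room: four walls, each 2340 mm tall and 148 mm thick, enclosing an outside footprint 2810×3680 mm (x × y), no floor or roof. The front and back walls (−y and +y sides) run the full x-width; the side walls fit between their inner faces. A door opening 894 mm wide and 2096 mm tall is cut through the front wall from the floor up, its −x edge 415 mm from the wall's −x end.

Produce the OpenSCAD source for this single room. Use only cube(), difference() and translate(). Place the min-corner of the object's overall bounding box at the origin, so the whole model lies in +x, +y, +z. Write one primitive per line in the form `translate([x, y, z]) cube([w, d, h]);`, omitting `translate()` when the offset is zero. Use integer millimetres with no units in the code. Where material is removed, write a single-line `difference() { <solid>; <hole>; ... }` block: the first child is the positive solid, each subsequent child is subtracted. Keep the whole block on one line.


difference() { cube([2810, 148, 2340]); translate([415, 0, 0]) cube([894, 148, 2096]); }
translate([0, 3532, 0]) cube([2810, 148, 2340]);
translate([0, 148, 0]) cube([148, 3384, 2340]);
translate([2662, 148, 0]) cube([148, 3384, 2340]);


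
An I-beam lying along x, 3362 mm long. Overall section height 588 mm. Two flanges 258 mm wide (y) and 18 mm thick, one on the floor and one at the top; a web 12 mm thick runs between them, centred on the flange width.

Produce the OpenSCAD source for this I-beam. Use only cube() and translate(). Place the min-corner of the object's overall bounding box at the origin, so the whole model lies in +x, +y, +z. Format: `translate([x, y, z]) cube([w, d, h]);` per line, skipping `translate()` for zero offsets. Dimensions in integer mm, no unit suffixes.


cube([3362, 258, 18]);
translate([0, 123, 18]) cube([3362, 12, 552]);
translate([0, 0, 570]) cube([3362, 258, 18]);


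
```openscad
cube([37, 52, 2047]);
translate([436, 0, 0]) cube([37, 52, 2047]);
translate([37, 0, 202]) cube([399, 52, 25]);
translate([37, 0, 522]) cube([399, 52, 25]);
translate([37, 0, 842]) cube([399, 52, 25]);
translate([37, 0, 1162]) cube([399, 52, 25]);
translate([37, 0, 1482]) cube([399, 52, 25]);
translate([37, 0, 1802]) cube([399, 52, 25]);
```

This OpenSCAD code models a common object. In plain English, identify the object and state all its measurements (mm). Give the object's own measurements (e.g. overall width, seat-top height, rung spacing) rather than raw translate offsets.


A straight ladder. Two 37×52 mm vertical rails, 2047 mm tall, stand 473 mm apart (outside-to-outside) with their front faces coplanar on the −y side. 6 rungs, each 52 mm deep and 25 mm tall, span between the inner faces of the rails, front faces flush with the rails. The lowest rung's underside is at z = 202 mm and rungs are spaced 320 mm apart (underside to underside).


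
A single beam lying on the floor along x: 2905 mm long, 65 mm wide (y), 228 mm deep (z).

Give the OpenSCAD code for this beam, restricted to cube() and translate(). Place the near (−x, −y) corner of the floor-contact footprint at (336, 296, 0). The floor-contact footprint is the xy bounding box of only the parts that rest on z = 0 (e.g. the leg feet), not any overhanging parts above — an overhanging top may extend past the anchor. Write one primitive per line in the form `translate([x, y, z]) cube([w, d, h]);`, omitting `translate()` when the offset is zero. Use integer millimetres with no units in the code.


translate([336, 296, 0]) cube([2905, 65, 228]);


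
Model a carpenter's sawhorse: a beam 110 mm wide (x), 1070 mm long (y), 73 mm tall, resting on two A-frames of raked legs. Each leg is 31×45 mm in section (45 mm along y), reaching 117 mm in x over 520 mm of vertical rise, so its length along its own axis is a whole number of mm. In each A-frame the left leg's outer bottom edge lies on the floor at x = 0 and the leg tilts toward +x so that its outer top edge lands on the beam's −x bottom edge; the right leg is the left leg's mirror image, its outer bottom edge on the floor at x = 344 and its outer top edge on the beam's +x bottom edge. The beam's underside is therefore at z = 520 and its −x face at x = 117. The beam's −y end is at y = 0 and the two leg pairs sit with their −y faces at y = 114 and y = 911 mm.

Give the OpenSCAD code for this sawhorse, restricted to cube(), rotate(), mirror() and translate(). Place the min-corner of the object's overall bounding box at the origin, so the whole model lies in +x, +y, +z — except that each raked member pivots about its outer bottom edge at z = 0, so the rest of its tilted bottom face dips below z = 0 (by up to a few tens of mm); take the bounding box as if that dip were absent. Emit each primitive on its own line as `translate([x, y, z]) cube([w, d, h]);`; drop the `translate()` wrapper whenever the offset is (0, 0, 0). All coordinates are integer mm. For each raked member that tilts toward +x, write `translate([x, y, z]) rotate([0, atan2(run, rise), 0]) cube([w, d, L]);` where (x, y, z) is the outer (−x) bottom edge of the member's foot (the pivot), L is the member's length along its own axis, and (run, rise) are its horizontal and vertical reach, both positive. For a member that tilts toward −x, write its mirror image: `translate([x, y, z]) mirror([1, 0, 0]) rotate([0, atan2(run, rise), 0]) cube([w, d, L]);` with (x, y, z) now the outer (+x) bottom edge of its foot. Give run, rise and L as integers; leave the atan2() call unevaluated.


// leg length = √(117² + 520²) = 533
// right-leg outer foot x = 2·117 + 110 = 344
// beam min-corner = (117, 0, 520)
translate([117, 0, 520]) cube([110, 1070, 73]);
translate([0, 114, 0]) rotate([0, atan2(117, 520), 0]) cube([31, 45, 533]);
translate([344, 114, 0]) mirror([1, 0, 0]) rotate([0, atan2(117, 520), 0]) cube([31, 45, 533]);
translate([0, 911, 0]) rotate([0, atan2(117, 520), 0]) cube([31, 45, 533]);
translate([344, 911, 0]) mirror([1, 0, 0]) rotate([0, atan2(117, 520), 0]) cube([31, 45, 533]);


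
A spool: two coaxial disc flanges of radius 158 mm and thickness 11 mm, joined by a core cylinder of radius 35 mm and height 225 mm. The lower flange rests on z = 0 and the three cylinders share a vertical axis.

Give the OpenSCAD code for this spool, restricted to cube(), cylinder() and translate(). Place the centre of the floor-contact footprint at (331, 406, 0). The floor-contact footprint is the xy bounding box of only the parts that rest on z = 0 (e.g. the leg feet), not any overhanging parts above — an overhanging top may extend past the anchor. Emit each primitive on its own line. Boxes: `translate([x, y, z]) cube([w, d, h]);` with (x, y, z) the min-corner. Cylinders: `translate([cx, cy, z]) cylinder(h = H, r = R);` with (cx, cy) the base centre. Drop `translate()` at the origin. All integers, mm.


translate([331, 406, 0]) cylinder(h = 11, r = 158);
translate([331, 406, 11]) cylinder(h = 225, r = 35);
translate([331, 406, 236]) cylinder(h = 11, r = 158);


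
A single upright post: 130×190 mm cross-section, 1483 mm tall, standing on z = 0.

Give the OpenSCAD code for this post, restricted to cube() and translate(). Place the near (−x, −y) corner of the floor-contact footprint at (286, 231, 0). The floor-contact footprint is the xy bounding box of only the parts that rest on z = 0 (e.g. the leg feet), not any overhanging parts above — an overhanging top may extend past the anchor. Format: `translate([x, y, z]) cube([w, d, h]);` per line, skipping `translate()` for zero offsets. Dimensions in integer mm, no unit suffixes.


translate([286, 231, 0]) cube([130, 190, 1483]);


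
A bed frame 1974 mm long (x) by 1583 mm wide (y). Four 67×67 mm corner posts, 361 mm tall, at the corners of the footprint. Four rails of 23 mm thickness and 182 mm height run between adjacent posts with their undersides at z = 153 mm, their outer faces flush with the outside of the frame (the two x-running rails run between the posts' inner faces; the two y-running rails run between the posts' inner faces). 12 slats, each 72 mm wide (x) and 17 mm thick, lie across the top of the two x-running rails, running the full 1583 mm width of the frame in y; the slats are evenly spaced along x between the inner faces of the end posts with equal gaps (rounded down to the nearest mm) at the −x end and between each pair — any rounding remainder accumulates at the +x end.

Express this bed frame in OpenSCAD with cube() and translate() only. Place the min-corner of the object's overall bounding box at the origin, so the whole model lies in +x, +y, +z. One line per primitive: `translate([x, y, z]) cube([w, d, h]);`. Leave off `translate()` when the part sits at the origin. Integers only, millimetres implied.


// slat z = rail_z + rail_h = 153 + 182 = 335
// slat gap = ⌊(1840 − 12·72) / 13⌋ = 75
cube([67, 67, 361]);
translate([0, 1516, 0]) cube([67, 67, 361]);
translate([1907, 0, 0]) cube([67, 67, 361]);
translate([1907, 1516, 0]) cube([67, 67, 361]);
translate([67, 0, 153]) cube([1840, 23, 182]);
translate([67, 1560, 153]) cube([1840, 23, 182]);
translate([0, 67, 153]) cube([23, 1449, 182]);
translate([1951, 67, 153]) cube([23, 1449, 182]);
translate([142, 0, 335]) cube([72, 1583, 17]);
translate([289, 0, 335]) cube([72, 1583, 17]);
translate([436, 0, 335]) cube([72, 1583, 17]);
translate([583, 0, 335]) cube([72, 1583, 17]);
translate([730, 0, 335]) cube([72, 1583, 17]);
translate([877, 0, 335]) cube([72, 1583, 17]);
translate([1024, 0, 335]) cube([72, 1583, 17]);
translate([1171, 0, 335]) cube([72, 1583, 17]);
translate([1318, 0, 335]) cube([72, 1583, 17]);
translate([1465, 0, 335]) cube([72, 1583, 17]);
translate([1612, 0, 335]) cube([72, 1583, 17]);
translate([1759, 0, 335]) cube([72, 1583, 17]);


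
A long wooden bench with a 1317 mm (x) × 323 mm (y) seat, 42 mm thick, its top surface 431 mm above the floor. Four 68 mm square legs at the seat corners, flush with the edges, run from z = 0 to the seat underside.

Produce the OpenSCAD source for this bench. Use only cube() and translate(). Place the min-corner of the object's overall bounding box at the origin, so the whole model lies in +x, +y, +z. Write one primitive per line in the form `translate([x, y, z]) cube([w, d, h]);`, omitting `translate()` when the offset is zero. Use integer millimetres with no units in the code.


translate([0, 0, 389]) cube([1317, 323, 42]);
cube([68, 68, 389]);
translate([0, 255, 0]) cube([68, 68, 389]);
translate([1249, 0, 0]) cube([68, 68, 389]);
translate([1249, 255, 0]) cube([68, 68, 389]);


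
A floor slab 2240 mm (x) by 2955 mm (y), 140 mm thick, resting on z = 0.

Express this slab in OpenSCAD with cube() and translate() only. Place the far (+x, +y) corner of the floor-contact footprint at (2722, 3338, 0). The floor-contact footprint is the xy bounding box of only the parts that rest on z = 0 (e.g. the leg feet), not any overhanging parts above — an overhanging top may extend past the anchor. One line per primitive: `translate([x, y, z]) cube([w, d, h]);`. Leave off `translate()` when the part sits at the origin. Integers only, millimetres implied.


translate([482, 383, 0]) cube([2240, 2955, 140]);


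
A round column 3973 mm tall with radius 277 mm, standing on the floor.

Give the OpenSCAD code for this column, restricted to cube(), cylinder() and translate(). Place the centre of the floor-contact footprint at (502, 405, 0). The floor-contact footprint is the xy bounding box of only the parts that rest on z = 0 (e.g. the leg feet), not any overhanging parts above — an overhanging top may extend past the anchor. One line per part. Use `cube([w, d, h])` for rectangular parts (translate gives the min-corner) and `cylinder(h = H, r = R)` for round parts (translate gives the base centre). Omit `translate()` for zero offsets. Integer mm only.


translate([502, 405, 0]) cylinder(h = 3973, r = 277);
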